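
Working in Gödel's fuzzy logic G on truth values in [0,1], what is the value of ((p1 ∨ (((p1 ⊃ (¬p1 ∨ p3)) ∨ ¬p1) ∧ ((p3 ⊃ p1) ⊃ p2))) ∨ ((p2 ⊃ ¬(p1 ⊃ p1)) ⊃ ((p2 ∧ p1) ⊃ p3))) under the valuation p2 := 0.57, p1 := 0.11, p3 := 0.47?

1.00

¬p1: Gödel ¬ of 0.11 = 0 (operand ≠ 0)
(¬p1 ∨ p3) = max(0, 0.47) = 0.47
(p1 ⊃ (¬p1 ∨ p3)): 0.11 ≤ 0.47, so result = 1
¬p1: Gödel ¬ of 0.11 = 0 (operand ≠ 0)
((p1 ⊃ (¬p1 ∨ p3)) ∨ ¬p1) = max(1, 0) = 1
(p3 ⊃ p1): 0.47 > 0.11, so result = 0.11
((p3 ⊃ p1) ⊃ p2): 0.11 ≤ 0.57, so result = 1
(((p1 ⊃ (¬p1 ∨ p3)) ∨ ¬p1) ∧ ((p3 ⊃ p1) ⊃ p2)) = min(1, 1) = 1
(p1 ∨ (((p1 ⊃ (¬p1 ∨ p3)) ∨ ¬p1) ∧ ((p3 ⊃ p1) ⊃ p2))) = max(0.11, 1) = 1
(p1 ⊃ p1): 0.11 ≤ 0.11, so result = 1
¬(p1 ⊃ p1): Gödel ¬ of 1 = 0 (operand ≠ 0)
(p2 ⊃ ¬(p1 ⊃ p1)): 0.57 > 0, so result = 0
(p2 ∧ p1) = min(0.57, 0.11) = 0.11
((p2 ∧ p1) ⊃ p3): 0.11 ≤ 0.47, so result = 1
((p2 ⊃ ¬(p1 ⊃ p1)) ⊃ ((p2 ∧ p1) ⊃ p3)): 0 ≤ 1, so result = 1
((p1 ∨ (((p1 ⊃ (¬p1 ∨ p3)) ∨ ¬p1) ∧ ((p3 ⊃ p1) ⊃ p2))) ∨ ((p2 ⊃ ¬(p1 ⊃ p1)) ⊃ ((p2 ∧ p1) ⊃ p3))) = max(1, 1) = 1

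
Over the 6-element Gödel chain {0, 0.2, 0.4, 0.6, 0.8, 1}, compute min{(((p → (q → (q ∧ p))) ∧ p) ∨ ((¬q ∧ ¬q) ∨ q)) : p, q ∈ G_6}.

The minimum is attained at p = 0, q = 0.2:
  (q ∧ p) = min(0.2, 0) = 0
  (q → (q ∧ p)): 0.2 > 0, so result = 0
  (p → (q → (q ∧ p))): 0 ≤ 0, so result = 1
  ((p → (q → (q ∧ p))) ∧ p) = min(1, 0) = 0
  ¬q: Gödel ¬ of 0.2 = 0 (operand ≠ 0)
  ¬q: Gödel ¬ of 0.2 = 0 (operand ≠ 0)
  (¬q ∧ ¬q) = min(0, 0) = 0
  ((¬q ∧ ¬q) ∨ q) = max(0, 0.2) = 0.2
  (((p → (q → (q ∧ p))) ∧ p) ∨ ((¬q ∧ ¬q) ∨ q)) = max(0, 0.2) = 0.2
Checking all 36 assignments confirms none give a value below 0.20.

0.20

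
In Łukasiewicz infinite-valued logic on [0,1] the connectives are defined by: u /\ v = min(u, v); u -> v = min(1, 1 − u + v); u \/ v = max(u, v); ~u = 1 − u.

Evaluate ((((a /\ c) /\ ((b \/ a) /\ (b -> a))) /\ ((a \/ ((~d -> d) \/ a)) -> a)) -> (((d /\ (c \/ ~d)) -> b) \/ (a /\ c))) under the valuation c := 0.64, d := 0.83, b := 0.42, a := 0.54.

(a /\ c) = min(0.54, 0.64) = 0.54
(b \/ a) = max(0.42, 0.54) = 0.54
(b -> a): min(1, 1 − 0.42 + 0.54) = 1
((b \/ a) /\ (b -> a)) = min(0.54, 1) = 0.54
((a /\ c) /\ ((b \/ a) /\ (b -> a))) = min(0.54, 0.54) = 0.54
~d: Łukasiewicz ¬ gives 1 − 0.83 = 0.17
(~d -> d): min(1, 1 − 0.17 + 0.83) = 1
((~d -> d) \/ a) = max(1, 0.54) = 1
(a \/ ((~d -> d) \/ a)) = max(0.54, 1) = 1
((a \/ ((~d -> d) \/ a)) -> a): min(1, 1 − 1 + 0.54) = 0.54
(((a /\ c) /\ ((b \/ a) /\ (b -> a))) /\ ((a \/ ((~d -> d) \/ a)) -> a)) = min(0.54, 0.54) = 0.54
~d: Łukasiewicz ¬ gives 1 − 0.83 = 0.17
(c \/ ~d) = max(0.64, 0.17) = 0.64
(d /\ (c \/ ~d)) = min(0.83, 0.64) = 0.64
((d /\ (c \/ ~d)) -> b): min(1, 1 − 0.64 + 0.42) = 0.78
(a /\ c) = min(0.54, 0.64) = 0.54
(((d /\ (c \/ ~d)) -> b) \/ (a /\ c)) = max(0.78, 0.54) = 0.78
((((a /\ c) /\ ((b \/ a) /\ (b -> a))) /\ ((a \/ ((~d -> d) \/ a)) -> a)) -> (((d /\ (c \/ ~d)) -> b) \/ (a /\ c))): min(1, 1 − 0.54 + 0.78) = 1

1.00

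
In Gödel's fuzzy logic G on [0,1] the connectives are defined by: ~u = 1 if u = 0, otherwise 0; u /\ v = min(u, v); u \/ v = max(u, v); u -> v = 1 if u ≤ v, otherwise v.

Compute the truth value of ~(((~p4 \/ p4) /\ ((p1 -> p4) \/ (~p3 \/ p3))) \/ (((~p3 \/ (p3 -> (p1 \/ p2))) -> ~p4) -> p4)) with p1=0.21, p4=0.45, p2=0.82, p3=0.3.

0.00

~p4: Gödel ¬ of 0.45 = 0 (operand ≠ 0)
(~p4 \/ p4) = max(0, 0.45) = 0.45
(p1 -> p4): 0.21 ≤ 0.45, so result = 1
~p3: Gödel ¬ of 0.3 = 0 (operand ≠ 0)
(~p3 \/ p3) = max(0, 0.3) = 0.3
((p1 -> p4) \/ (~p3 \/ p3)) = max(1, 0.3) = 1
((~p4 \/ p4) /\ ((p1 -> p4) \/ (~p3 \/ p3))) = min(0.45, 1) = 0.45
~p3: Gödel ¬ of 0.3 = 0 (operand ≠ 0)
(p1 \/ p2) = max(0.21, 0.82) = 0.82
(p3 -> (p1 \/ p2)): 0.3 ≤ 0.82, so result = 1
(~p3 \/ (p3 -> (p1 \/ p2))) = max(0, 1) = 1
~p4: Gödel ¬ of 0.45 = 0 (operand ≠ 0)
((~p3 \/ (p3 -> (p1 \/ p2))) -> ~p4): 1 > 0, so result = 0
(((~p3 \/ (p3 -> (p1 \/ p2))) -> ~p4) -> p4): 0 ≤ 0.45, so result = 1
(((~p4 \/ p4) /\ ((p1 -> p4) \/ (~p3 \/ p3))) \/ (((~p3 \/ (p3 -> (p1 \/ p2))) -> ~p4) -> p4)) = max(0.45, 1) = 1
~(((~p4 \/ p4) /\ ((p1 -> p4) \/ (~p3 \/ p3))) \/ (((~p3 \/ (p3 -> (p1 \/ p2))) -> ~p4) -> p4)): Gödel ¬ of 1 = 0 (operand ≠ 0)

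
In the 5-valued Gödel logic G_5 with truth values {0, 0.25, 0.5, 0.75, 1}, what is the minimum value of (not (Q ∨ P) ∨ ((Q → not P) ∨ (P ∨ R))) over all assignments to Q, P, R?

0.25

The minimum is attained at Q = 0.25, P = 0.25, R = 0:
  (Q ∨ P) = max(0.25, 0.25) = 0.25
  not (Q ∨ P): Gödel ¬ of 0.25 = 0 (operand ≠ 0)
  not P: Gödel ¬ of 0.25 = 0 (operand ≠ 0)
  (Q → not P): 0.25 > 0, so result = 0
  (P ∨ R) = max(0.25, 0) = 0.25
  ((Q → not P) ∨ (P ∨ R)) = max(0, 0.25) = 0.25
  (not (Q ∨ P) ∨ ((Q → not P) ∨ (P ∨ R))) = max(0, 0.25) = 0.25
Checking all 125 assignments confirms none give a value below 0.25.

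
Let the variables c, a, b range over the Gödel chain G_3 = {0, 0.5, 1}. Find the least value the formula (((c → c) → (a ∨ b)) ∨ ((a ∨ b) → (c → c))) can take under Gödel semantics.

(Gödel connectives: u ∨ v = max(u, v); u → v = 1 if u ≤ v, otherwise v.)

Every assignment gives 1. For instance at c = 0, a = 0, b = 0:
  (c → c): 0 ≤ 0, so result = 1
  (a ∨ b) = max(0, 0) = 0
  ((c → c) → (a ∨ b)): 1 > 0, so result = 0
  (a ∨ b) = max(0, 0) = 0
  (c → c): 0 ≤ 0, so result = 1
  ((a ∨ b) → (c → c)): 0 ≤ 1, so result = 1
  (((c → c) → (a ∨ b)) ∨ ((a ∨ b) → (c → c))) = max(0, 1) = 1
All 27 assignments give value 1 — the formula is a G_3-tautology.

1.00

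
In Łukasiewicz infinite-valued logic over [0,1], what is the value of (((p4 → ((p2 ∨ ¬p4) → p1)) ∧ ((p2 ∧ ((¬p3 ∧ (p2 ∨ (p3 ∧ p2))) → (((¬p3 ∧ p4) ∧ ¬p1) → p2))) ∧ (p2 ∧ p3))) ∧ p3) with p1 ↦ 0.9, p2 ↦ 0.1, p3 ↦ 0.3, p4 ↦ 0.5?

¬p4: Łukasiewicz ¬ gives 1 − 0.5 = 0.5
(p2 ∨ ¬p4) = max(0.1, 0.5) = 0.5
((p2 ∨ ¬p4) → p1): min(1, 1 − 0.5 + 0.9) = 1
(p4 → ((p2 ∨ ¬p4) → p1)): min(1, 1 − 0.5 + 1) = 1
¬p3: Łukasiewicz ¬ gives 1 − 0.3 = 0.7
(p3 ∧ p2) = min(0.3, 0.1) = 0.1
(p2 ∨ (p3 ∧ p2)) = max(0.1, 0.1) = 0.1
(¬p3 ∧ (p2 ∨ (p3 ∧ p2))) = min(0.7, 0.1) = 0.1
¬p3: Łukasiewicz ¬ gives 1 − 0.3 = 0.7
(¬p3 ∧ p4) = min(0.7, 0.5) = 0.5
¬p1: Łukasiewicz ¬ gives 1 − 0.9 = 0.1
((¬p3 ∧ p4) ∧ ¬p1) = min(0.5, 0.1) = 0.1
(((¬p3 ∧ p4) ∧ ¬p1) → p2): min(1, 1 − 0.1 + 0.1) = 1
((¬p3 ∧ (p2 ∨ (p3 ∧ p2))) → (((¬p3 ∧ p4) ∧ ¬p1) → p2)): min(1, 1 − 0.1 + 1) = 1
(p2 ∧ ((¬p3 ∧ (p2 ∨ (p3 ∧ p2))) → (((¬p3 ∧ p4) ∧ ¬p1) → p2))) = min(0.1, 1) = 0.1
(p2 ∧ p3) = min(0.1, 0.3) = 0.1
((p2 ∧ ((¬p3 ∧ (p2 ∨ (p3 ∧ p2))) → (((¬p3 ∧ p4) ∧ ¬p1) → p2))) ∧ (p2 ∧ p3)) = min(0.1, 0.1) = 0.1
((p4 → ((p2 ∨ ¬p4) → p1)) ∧ ((p2 ∧ ((¬p3 ∧ (p2 ∨ (p3 ∧ p2))) → (((¬p3 ∧ p4) ∧ ¬p1) → p2))) ∧ (p2 ∧ p3))) = min(1, 0.1) = 0.1
(((p4 → ((p2 ∨ ¬p4) → p1)) ∧ ((p2 ∧ ((¬p3 ∧ (p2 ∨ (p3 ∧ p2))) → (((¬p3 ∧ p4) ∧ ¬p1) → p2))) ∧ (p2 ∧ p3))) ∧ p3) = min(0.1, 0.3) = 0.1

0.10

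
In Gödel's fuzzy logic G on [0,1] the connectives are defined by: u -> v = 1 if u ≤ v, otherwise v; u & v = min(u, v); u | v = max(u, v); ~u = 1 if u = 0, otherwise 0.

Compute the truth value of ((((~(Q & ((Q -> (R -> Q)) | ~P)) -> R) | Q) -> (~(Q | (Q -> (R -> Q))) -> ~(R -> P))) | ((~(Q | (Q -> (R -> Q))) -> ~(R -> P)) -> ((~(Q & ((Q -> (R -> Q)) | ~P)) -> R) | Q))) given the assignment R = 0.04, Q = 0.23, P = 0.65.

1.00

(R -> Q): 0.04 ≤ 0.23, so result = 1
(Q -> (R -> Q)): 0.23 ≤ 1, so result = 1
~P: Gödel ¬ of 0.65 = 0 (operand ≠ 0)
((Q -> (R -> Q)) | ~P) = max(1, 0) = 1
(Q & ((Q -> (R -> Q)) | ~P)) = min(0.23, 1) = 0.23
~(Q & ((Q -> (R -> Q)) | ~P)): Gödel ¬ of 0.23 = 0 (operand ≠ 0)
(~(Q & ((Q -> (R -> Q)) | ~P)) -> R): 0 ≤ 0.04, so result = 1
((~(Q & ((Q -> (R -> Q)) | ~P)) -> R) | Q) = max(1, 0.23) = 1
(R -> Q): 0.04 ≤ 0.23, so result = 1
(Q -> (R -> Q)): 0.23 ≤ 1, so result = 1
(Q | (Q -> (R -> Q))) = max(0.23, 1) = 1
~(Q | (Q -> (R -> Q))): Gödel ¬ of 1 = 0 (operand ≠ 0)
(R -> P): 0.04 ≤ 0.65, so result = 1
~(R -> P): Gödel ¬ of 1 = 0 (operand ≠ 0)
(~(Q | (Q -> (R -> Q))) -> ~(R -> P)): 0 ≤ 0, so result = 1
(((~(Q & ((Q -> (R -> Q)) | ~P)) -> R) | Q) -> (~(Q | (Q -> (R -> Q))) -> ~(R -> P))): 1 ≤ 1, so result = 1
(R -> Q): 0.04 ≤ 0.23, so result = 1
(Q -> (R -> Q)): 0.23 ≤ 1, so result = 1
(Q | (Q -> (R -> Q))) = max(0.23, 1) = 1
~(Q | (Q -> (R -> Q))): Gödel ¬ of 1 = 0 (operand ≠ 0)
(R -> P): 0.04 ≤ 0.65, so result = 1
~(R -> P): Gödel ¬ of 1 = 0 (operand ≠ 0)
(~(Q | (Q -> (R -> Q))) -> ~(R -> P)): 0 ≤ 0, so result = 1
(R -> Q): 0.04 ≤ 0.23, so result = 1
(Q -> (R -> Q)): 0.23 ≤ 1, so result = 1
~P: Gödel ¬ of 0.65 = 0 (operand ≠ 0)
((Q -> (R -> Q)) | ~P) = max(1, 0) = 1
(Q & ((Q -> (R -> Q)) | ~P)) = min(0.23, 1) = 0.23
~(Q & ((Q -> (R -> Q)) | ~P)): Gödel ¬ of 0.23 = 0 (operand ≠ 0)
(~(Q & ((Q -> (R -> Q)) | ~P)) -> R): 0 ≤ 0.04, so result = 1
((~(Q & ((Q -> (R -> Q)) | ~P)) -> R) | Q) = max(1, 0.23) = 1
((~(Q | (Q -> (R -> Q))) -> ~(R -> P)) -> ((~(Q & ((Q -> (R -> Q)) | ~P)) -> R) | Q)): 1 ≤ 1, so result = 1
((((~(Q & ((Q -> (R -> Q)) | ~P)) -> R) | Q) -> (~(Q | (Q -> (R -> Q))) -> ~(R -> P))) | ((~(Q | (Q -> (R -> Q))) -> ~(R -> P)) -> ((~(Q & ((Q -> (R -> Q)) | ~P)) -> R) | Q))) = max(1, 1) = 1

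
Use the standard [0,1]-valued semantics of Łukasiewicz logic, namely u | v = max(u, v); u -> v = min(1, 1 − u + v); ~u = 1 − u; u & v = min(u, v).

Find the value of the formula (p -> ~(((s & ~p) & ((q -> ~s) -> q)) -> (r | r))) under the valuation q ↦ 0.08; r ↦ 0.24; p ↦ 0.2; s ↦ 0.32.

0.80

~p: Łukasiewicz ¬ gives 1 − 0.2 = 0.8
(s & ~p) = min(0.32, 0.8) = 0.32
~s: Łukasiewicz ¬ gives 1 − 0.32 = 0.68
(q -> ~s): min(1, 1 − 0.08 + 0.68) = 1
((q -> ~s) -> q): min(1, 1 − 1 + 0.08) = 0.08
((s & ~p) & ((q -> ~s) -> q)) = min(0.32, 0.08) = 0.08
(r | r) = max(0.24, 0.24) = 0.24
(((s & ~p) & ((q -> ~s) -> q)) -> (r | r)): min(1, 1 − 0.08 + 0.24) = 1
~(((s & ~p) & ((q -> ~s) -> q)) -> (r | r)): Łukasiewicz ¬ gives 1 − 1 = 0
(p -> ~(((s & ~p) & ((q -> ~s) -> q)) -> (r | r))): min(1, 1 − 0.2 + 0) = 0.8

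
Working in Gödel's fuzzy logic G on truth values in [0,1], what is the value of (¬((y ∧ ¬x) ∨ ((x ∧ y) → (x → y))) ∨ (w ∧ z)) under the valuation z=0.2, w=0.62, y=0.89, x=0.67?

0.20

¬x: Gödel ¬ of 0.67 = 0 (operand ≠ 0)
(y ∧ ¬x) = min(0.89, 0) = 0
(x ∧ y) = min(0.67, 0.89) = 0.67
(x → y): 0.67 ≤ 0.89, so result = 1
((x ∧ y) → (x → y)): 0.67 ≤ 1, so result = 1
((y ∧ ¬x) ∨ ((x ∧ y) → (x → y))) = max(0, 1) = 1
¬((y ∧ ¬x) ∨ ((x ∧ y) → (x → y))): Gödel ¬ of 1 = 0 (operand ≠ 0)
(w ∧ z) = min(0.62, 0.2) = 0.2
(¬((y ∧ ¬x) ∨ ((x ∧ y) → (x → y))) ∨ (w ∧ z)) = max(0, 0.2) = 0.2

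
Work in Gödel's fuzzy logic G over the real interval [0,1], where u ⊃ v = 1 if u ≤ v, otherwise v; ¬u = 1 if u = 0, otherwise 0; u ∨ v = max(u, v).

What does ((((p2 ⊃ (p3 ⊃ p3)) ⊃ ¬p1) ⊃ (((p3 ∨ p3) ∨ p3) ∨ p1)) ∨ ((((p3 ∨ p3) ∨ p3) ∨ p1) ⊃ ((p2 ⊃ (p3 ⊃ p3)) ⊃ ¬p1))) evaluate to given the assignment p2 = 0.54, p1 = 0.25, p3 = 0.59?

(p3 ⊃ p3): 0.59 ≤ 0.59, so result = 1
(p2 ⊃ (p3 ⊃ p3)): 0.54 ≤ 1, so result = 1
¬p1: Gödel ¬ of 0.25 = 0 (operand ≠ 0)
((p2 ⊃ (p3 ⊃ p3)) ⊃ ¬p1): 1 > 0, so result = 0
(p3 ∨ p3) = max(0.59, 0.59) = 0.59
((p3 ∨ p3) ∨ p3) = max(0.59, 0.59) = 0.59
(((p3 ∨ p3) ∨ p3) ∨ p1) = max(0.59, 0.25) = 0.59
(((p2 ⊃ (p3 ⊃ p3)) ⊃ ¬p1) ⊃ (((p3 ∨ p3) ∨ p3) ∨ p1)): 0 ≤ 0.59, so result = 1
(p3 ∨ p3) = max(0.59, 0.59) = 0.59
((p3 ∨ p3) ∨ p3) = max(0.59, 0.59) = 0.59
(((p3 ∨ p3) ∨ p3) ∨ p1) = max(0.59, 0.25) = 0.59
(p3 ⊃ p3): 0.59 ≤ 0.59, so result = 1
(p2 ⊃ (p3 ⊃ p3)): 0.54 ≤ 1, so result = 1
¬p1: Gödel ¬ of 0.25 = 0 (operand ≠ 0)
((p2 ⊃ (p3 ⊃ p3)) ⊃ ¬p1): 1 > 0, so result = 0
((((p3 ∨ p3) ∨ p3) ∨ p1) ⊃ ((p2 ⊃ (p3 ⊃ p3)) ⊃ ¬p1)): 0.59 > 0, so result = 0
((((p2 ⊃ (p3 ⊃ p3)) ⊃ ¬p1) ⊃ (((p3 ∨ p3) ∨ p3) ∨ p1)) ∨ ((((p3 ∨ p3) ∨ p3) ∨ p1) ⊃ ((p2 ⊃ (p3 ⊃ p3)) ⊃ ¬p1))) = max(1, 0) = 1

1.00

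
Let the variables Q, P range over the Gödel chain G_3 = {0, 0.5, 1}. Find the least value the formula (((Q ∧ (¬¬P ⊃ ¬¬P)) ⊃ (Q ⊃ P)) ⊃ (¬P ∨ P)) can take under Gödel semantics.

The minimum is attained at Q = 0, P = 0.5:
  ¬P: Gödel ¬ of 0.5 = 0 (operand ≠ 0)
  ¬¬P: Gödel ¬ of 0 = 1 (operand is 0)
  ¬P: Gödel ¬ of 0.5 = 0 (operand ≠ 0)
  ¬¬P: Gödel ¬ of 0 = 1 (operand is 0)
  (¬¬P ⊃ ¬¬P): 1 ≤ 1, so result = 1
  (Q ∧ (¬¬P ⊃ ¬¬P)) = min(0, 1) = 0
  (Q ⊃ P): 0 ≤ 0.5, so result = 1
  ((Q ∧ (¬¬P ⊃ ¬¬P)) ⊃ (Q ⊃ P)): 0 ≤ 1, so result = 1
  ¬P: Gödel ¬ of 0.5 = 0 (operand ≠ 0)
  (¬P ∨ P) = max(0, 0.5) = 0.5
  (((Q ∧ (¬¬P ⊃ ¬¬P)) ⊃ (Q ⊃ P)) ⊃ (¬P ∨ P)): 1 > 0.5, so result = 0.5
Checking all 9 assignments confirms none give a value below 0.50.

0.50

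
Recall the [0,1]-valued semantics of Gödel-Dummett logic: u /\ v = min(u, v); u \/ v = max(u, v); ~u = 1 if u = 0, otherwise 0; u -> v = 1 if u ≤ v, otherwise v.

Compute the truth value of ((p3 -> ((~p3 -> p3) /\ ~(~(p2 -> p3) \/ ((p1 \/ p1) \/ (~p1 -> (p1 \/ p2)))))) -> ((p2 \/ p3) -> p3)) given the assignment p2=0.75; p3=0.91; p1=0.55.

~p3: Gödel ¬ of 0.91 = 0 (operand ≠ 0)
(~p3 -> p3): 0 ≤ 0.91, so result = 1
(p2 -> p3): 0.75 ≤ 0.91, so result = 1
~(p2 -> p3): Gödel ¬ of 1 = 0 (operand ≠ 0)
(p1 \/ p1) = max(0.55, 0.55) = 0.55
~p1: Gödel ¬ of 0.55 = 0 (operand ≠ 0)
(p1 \/ p2) = max(0.55, 0.75) = 0.75
(~p1 -> (p1 \/ p2)): 0 ≤ 0.75, so result = 1
((p1 \/ p1) \/ (~p1 -> (p1 \/ p2))) = max(0.55, 1) = 1
(~(p2 -> p3) \/ ((p1 \/ p1) \/ (~p1 -> (p1 \/ p2)))) = max(0, 1) = 1
~(~(p2 -> p3) \/ ((p1 \/ p1) \/ (~p1 -> (p1 \/ p2)))): Gödel ¬ of 1 = 0 (operand ≠ 0)
((~p3 -> p3) /\ ~(~(p2 -> p3) \/ ((p1 \/ p1) \/ (~p1 -> (p1 \/ p2))))) = min(1, 0) = 0
(p3 -> ((~p3 -> p3) /\ ~(~(p2 -> p3) \/ ((p1 \/ p1) \/ (~p1 -> (p1 \/ p2)))))): 0.91 > 0, so result = 0
(p2 \/ p3) = max(0.75, 0.91) = 0.91
((p2 \/ p3) -> p3): 0.91 ≤ 0.91, so result = 1
((p3 -> ((~p3 -> p3) /\ ~(~(p2 -> p3) \/ ((p1 \/ p1) \/ (~p1 -> (p1 \/ p2)))))) -> ((p2 \/ p3) -> p3)): 0 ≤ 1, so result = 1

1.00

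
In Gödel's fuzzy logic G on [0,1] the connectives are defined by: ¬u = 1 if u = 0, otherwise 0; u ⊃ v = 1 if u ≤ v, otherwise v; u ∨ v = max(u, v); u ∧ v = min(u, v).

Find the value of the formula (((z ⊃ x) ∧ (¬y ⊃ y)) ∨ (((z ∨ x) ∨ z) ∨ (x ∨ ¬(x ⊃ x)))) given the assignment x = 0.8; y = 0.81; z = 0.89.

(z ⊃ x): 0.89 > 0.8, so result = 0.8
¬y: Gödel ¬ of 0.81 = 0 (operand ≠ 0)
(¬y ⊃ y): 0 ≤ 0.81, so result = 1
((z ⊃ x) ∧ (¬y ⊃ y)) = min(0.8, 1) = 0.8
(z ∨ x) = max(0.89, 0.8) = 0.89
((z ∨ x) ∨ z) = max(0.89, 0.89) = 0.89
(x ⊃ x): 0.8 ≤ 0.8, so result = 1
¬(x ⊃ x): Gödel ¬ of 1 = 0 (operand ≠ 0)
(x ∨ ¬(x ⊃ x)) = max(0.8, 0) = 0.8
(((z ∨ x) ∨ z) ∨ (x ∨ ¬(x ⊃ x))) = max(0.89, 0.8) = 0.89
(((z ⊃ x) ∧ (¬y ⊃ y)) ∨ (((z ∨ x) ∨ z) ∨ (x ∨ ¬(x ⊃ x)))) = max(0.8, 0.89) = 0.89

0.89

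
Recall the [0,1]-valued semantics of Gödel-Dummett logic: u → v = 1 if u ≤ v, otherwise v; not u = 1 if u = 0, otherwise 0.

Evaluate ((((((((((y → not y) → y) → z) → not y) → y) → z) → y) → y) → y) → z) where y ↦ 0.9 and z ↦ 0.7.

not y: Gödel ¬ of 0.9 = 0 (operand ≠ 0)
(y → not y): 0.9 > 0, so result = 0
((y → not y) → y): 0 ≤ 0.9, so result = 1
(((y → not y) → y) → z): 1 > 0.7, so result = 0.7
not y: Gödel ¬ of 0.9 = 0 (operand ≠ 0)
((((y → not y) → y) → z) → not y): 0.7 > 0, so result = 0
(((((y → not y) → y) → z) → not y) → y): 0 ≤ 0.9, so result = 1
((((((y → not y) → y) → z) → not y) → y) → z): 1 > 0.7, so result = 0.7
(((((((y → not y) → y) → z) → not y) → y) → z) → y): 0.7 ≤ 0.9, so result = 1
((((((((y → not y) → y) → z) → not y) → y) → z) → y) → y): 1 > 0.9, so result = 0.9
(((((((((y → not y) → y) → z) → not y) → y) → z) → y) → y) → y): 0.9 ≤ 0.9, so result = 1
((((((((((y → not y) → y) → z) → not y) → y) → z) → y) → y) → y) → z): 1 > 0.7, so result = 0.7

0.70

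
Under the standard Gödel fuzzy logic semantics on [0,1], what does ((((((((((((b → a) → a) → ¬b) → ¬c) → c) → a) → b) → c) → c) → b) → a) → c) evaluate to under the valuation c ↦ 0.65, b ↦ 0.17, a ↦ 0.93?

0.65

(b → a): 0.17 ≤ 0.93, so result = 1
((b → a) → a): 1 > 0.93, so result = 0.93
¬b: Gödel ¬ of 0.17 = 0 (operand ≠ 0)
(((b → a) → a) → ¬b): 0.93 > 0, so result = 0
¬c: Gödel ¬ of 0.65 = 0 (operand ≠ 0)
((((b → a) → a) → ¬b) → ¬c): 0 ≤ 0, so result = 1
(((((b → a) → a) → ¬b) → ¬c) → c): 1 > 0.65, so result = 0.65
((((((b → a) → a) → ¬b) → ¬c) → c) → a): 0.65 ≤ 0.93, so result = 1
(((((((b → a) → a) → ¬b) → ¬c) → c) → a) → b): 1 > 0.17, so result = 0.17
((((((((b → a) → a) → ¬b) → ¬c) → c) → a) → b) → c): 0.17 ≤ 0.65, so result = 1
(((((((((b → a) → a) → ¬b) → ¬c) → c) → a) → b) → c) → c): 1 > 0.65, so result = 0.65
((((((((((b → a) → a) → ¬b) → ¬c) → c) → a) → b) → c) → c) → b): 0.65 > 0.17, so result = 0.17
(((((((((((b → a) → a) → ¬b) → ¬c) → c) → a) → b) → c) → c) → b) → a): 0.17 ≤ 0.93, so result = 1
((((((((((((b → a) → a) → ¬b) → ¬c) → c) → a) → b) → c) → c) → b) → a) → c): 1 > 0.65, so result = 0.65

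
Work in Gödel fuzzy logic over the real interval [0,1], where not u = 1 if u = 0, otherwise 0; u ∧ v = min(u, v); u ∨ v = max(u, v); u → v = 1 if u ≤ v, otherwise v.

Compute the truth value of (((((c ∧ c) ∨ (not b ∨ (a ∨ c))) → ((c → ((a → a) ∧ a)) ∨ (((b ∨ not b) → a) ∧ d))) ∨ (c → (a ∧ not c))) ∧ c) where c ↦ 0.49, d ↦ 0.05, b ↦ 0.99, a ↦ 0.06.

0.06

(c ∧ c) = min(0.49, 0.49) = 0.49
not b: Gödel ¬ of 0.99 = 0 (operand ≠ 0)
(a ∨ c) = max(0.06, 0.49) = 0.49
(not b ∨ (a ∨ c)) = max(0, 0.49) = 0.49
((c ∧ c) ∨ (not b ∨ (a ∨ c))) = max(0.49, 0.49) = 0.49
(a → a): 0.06 ≤ 0.06, so result = 1
((a → a) ∧ a) = min(1, 0.06) = 0.06
(c → ((a → a) ∧ a)): 0.49 > 0.06, so result = 0.06
not b: Gödel ¬ of 0.99 = 0 (operand ≠ 0)
(b ∨ not b) = max(0.99, 0) = 0.99
((b ∨ not b) → a): 0.99 > 0.06, so result = 0.06
(((b ∨ not b) → a) ∧ d) = min(0.06, 0.05) = 0.05
((c → ((a → a) ∧ a)) ∨ (((b ∨ not b) → a) ∧ d)) = max(0.06, 0.05) = 0.06
(((c ∧ c) ∨ (not b ∨ (a ∨ c))) → ((c → ((a → a) ∧ a)) ∨ (((b ∨ not b) → a) ∧ d))): 0.49 > 0.06, so result = 0.06
not c: Gödel ¬ of 0.49 = 0 (operand ≠ 0)
(a ∧ not c) = min(0.06, 0) = 0
(c → (a ∧ not c)): 0.49 > 0, so result = 0
((((c ∧ c) ∨ (not b ∨ (a ∨ c))) → ((c → ((a → a) ∧ a)) ∨ (((b ∨ not b) → a) ∧ d))) ∨ (c → (a ∧ not c))) = max(0.06, 0) = 0.06
(((((c ∧ c) ∨ (not b ∨ (a ∨ c))) → ((c → ((a → a) ∧ a)) ∨ (((b ∨ not b) → a) ∧ d))) ∨ (c → (a ∧ not c))) ∧ c) = min(0.06, 0.49) = 0.06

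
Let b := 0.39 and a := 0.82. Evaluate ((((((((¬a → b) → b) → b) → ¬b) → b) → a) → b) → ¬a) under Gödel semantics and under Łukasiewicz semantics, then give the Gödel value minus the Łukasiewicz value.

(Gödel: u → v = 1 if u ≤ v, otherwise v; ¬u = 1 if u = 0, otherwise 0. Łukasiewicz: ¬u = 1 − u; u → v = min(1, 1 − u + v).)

-0.79

Gödel evaluation:
  ¬a: Gödel ¬ of 0.82 = 0 (operand ≠ 0)
  (¬a → b): 0 ≤ 0.39, so result = 1
  ((¬a → b) → b): 1 > 0.39, so result = 0.39
  (((¬a → b) → b) → b): 0.39 ≤ 0.39, so result = 1
  ¬b: Gödel ¬ of 0.39 = 0 (operand ≠ 0)
  ((((¬a → b) → b) → b) → ¬b): 1 > 0, so result = 0
  (((((¬a → b) → b) → b) → ¬b) → b): 0 ≤ 0.39, so result = 1
  ((((((¬a → b) → b) → b) → ¬b) → b) → a): 1 > 0.82, so result = 0.82
  (((((((¬a → b) → b) → b) → ¬b) → b) → a) → b): 0.82 > 0.39, so result = 0.39
  ¬a: Gödel ¬ of 0.82 = 0 (operand ≠ 0)
  ((((((((¬a → b) → b) → b) → ¬b) → b) → a) → b) → ¬a): 0.39 > 0, so result = 0
  Gödel value = 0
Łukasiewicz evaluation:
  ¬a: Łukasiewicz ¬ gives 1 − 0.82 = 0.18
  (¬a → b): min(1, 1 − 0.18 + 0.39) = 1
  ((¬a → b) → b): min(1, 1 − 1 + 0.39) = 0.39
  (((¬a → b) → b) → b): min(1, 1 − 0.39 + 0.39) = 1
  ¬b: Łukasiewicz ¬ gives 1 − 0.39 = 0.61
  ((((¬a → b) → b) → b) → ¬b): min(1, 1 − 1 + 0.61) = 0.61
  (((((¬a → b) → b) → b) → ¬b) → b): min(1, 1 − 0.61 + 0.39) = 0.78
  ((((((¬a → b) → b) → b) → ¬b) → b) → a): min(1, 1 − 0.78 + 0.82) = 1
  (((((((¬a → b) → b) → b) → ¬b) → b) → a) → b): min(1, 1 − 1 + 0.39) = 0.39
  ¬a: Łukasiewicz ¬ gives 1 − 0.82 = 0.18
  ((((((((¬a → b) → b) → b) → ¬b) → b) → a) → b) → ¬a): min(1, 1 − 0.39 + 0.18) = 0.79
  Łukasiewicz value = 0.79
Difference: 0 − 0.79 = -0.79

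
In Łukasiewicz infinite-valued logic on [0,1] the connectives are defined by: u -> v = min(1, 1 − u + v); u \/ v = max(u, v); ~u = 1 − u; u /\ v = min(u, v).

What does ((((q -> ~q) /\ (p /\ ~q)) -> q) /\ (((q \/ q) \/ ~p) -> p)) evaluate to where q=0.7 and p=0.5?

0.80

~q: Łukasiewicz ¬ gives 1 − 0.7 = 0.3
(q -> ~q): min(1, 1 − 0.7 + 0.3) = 0.6
~q: Łukasiewicz ¬ gives 1 − 0.7 = 0.3
(p /\ ~q) = min(0.5, 0.3) = 0.3
((q -> ~q) /\ (p /\ ~q)) = min(0.6, 0.3) = 0.3
(((q -> ~q) /\ (p /\ ~q)) -> q): min(1, 1 − 0.3 + 0.7) = 1
(q \/ q) = max(0.7, 0.7) = 0.7
~p: Łukasiewicz ¬ gives 1 − 0.5 = 0.5
((q \/ q) \/ ~p) = max(0.7, 0.5) = 0.7
(((q \/ q) \/ ~p) -> p): min(1, 1 − 0.7 + 0.5) = 0.8
((((q -> ~q) /\ (p /\ ~q)) -> q) /\ (((q \/ q) \/ ~p) -> p)) = min(1, 0.8) = 0.8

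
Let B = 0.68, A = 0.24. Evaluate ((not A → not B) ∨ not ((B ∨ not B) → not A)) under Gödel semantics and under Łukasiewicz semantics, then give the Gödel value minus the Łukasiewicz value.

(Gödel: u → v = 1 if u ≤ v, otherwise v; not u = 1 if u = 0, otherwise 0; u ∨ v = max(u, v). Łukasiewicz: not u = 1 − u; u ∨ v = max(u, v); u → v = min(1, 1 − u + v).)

Gödel evaluation:
  not A: Gödel ¬ of 0.24 = 0 (operand ≠ 0)
  not B: Gödel ¬ of 0.68 = 0 (operand ≠ 0)
  (not A → not B): 0 ≤ 0, so result = 1
  not B: Gödel ¬ of 0.68 = 0 (operand ≠ 0)
  (B ∨ not B) = max(0.68, 0) = 0.68
  not A: Gödel ¬ of 0.24 = 0 (operand ≠ 0)
  ((B ∨ not B) → not A): 0.68 > 0, so result = 0
  not ((B ∨ not B) → not A): Gödel ¬ of 0 = 1 (operand is 0)
  ((not A → not B) ∨ not ((B ∨ not B) → not A)) = max(1, 1) = 1
  Gödel value = 1
Łukasiewicz evaluation:
  not A: Łukasiewicz ¬ gives 1 − 0.24 = 0.76
  not B: Łukasiewicz ¬ gives 1 − 0.68 = 0.32
  (not A → not B): min(1, 1 − 0.76 + 0.32) = 0.56
  not B: Łukasiewicz ¬ gives 1 − 0.68 = 0.32
  (B ∨ not B) = max(0.68, 0.32) = 0.68
  not A: Łukasiewicz ¬ gives 1 − 0.24 = 0.76
  ((B ∨ not B) → not A): min(1, 1 − 0.68 + 0.76) = 1
  not ((B ∨ not B) → not A): Łukasiewicz ¬ gives 1 − 1 = 0
  ((not A → not B) ∨ not ((B ∨ not B) → not A)) = max(0.56, 0) = 0.56
  Łukasiewicz value = 0.56
Difference: 1 − 0.56 = 0.44

0.44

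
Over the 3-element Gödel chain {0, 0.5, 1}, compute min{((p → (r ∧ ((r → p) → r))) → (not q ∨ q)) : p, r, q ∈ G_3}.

The minimum is attained at p = 0, r = 0, q = 0.5:
  (r → p): 0 ≤ 0, so result = 1
  ((r → p) → r): 1 > 0, so result = 0
  (r ∧ ((r → p) → r)) = min(0, 0) = 0
  (p → (r ∧ ((r → p) → r))): 0 ≤ 0, so result = 1
  not q: Gödel ¬ of 0.5 = 0 (operand ≠ 0)
  (not q ∨ q) = max(0, 0.5) = 0.5
  ((p → (r ∧ ((r → p) → r))) → (not q ∨ q)): 1 > 0.5, so result = 0.5
Checking all 27 assignments confirms none give a value below 0.50.

0.50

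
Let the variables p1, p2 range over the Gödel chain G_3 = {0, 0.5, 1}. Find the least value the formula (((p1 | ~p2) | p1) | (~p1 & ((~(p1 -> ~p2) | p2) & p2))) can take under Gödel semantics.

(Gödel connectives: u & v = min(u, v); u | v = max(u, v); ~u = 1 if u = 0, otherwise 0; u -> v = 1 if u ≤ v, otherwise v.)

The minimum is attained at p1 = 0, p2 = 0.5:
  ~p2: Gödel ¬ of 0.5 = 0 (operand ≠ 0)
  (p1 | ~p2) = max(0, 0) = 0
  ((p1 | ~p2) | p1) = max(0, 0) = 0
  ~p1: Gödel ¬ of 0 = 1 (operand is 0)
  ~p2: Gödel ¬ of 0.5 = 0 (operand ≠ 0)
  (p1 -> ~p2): 0 ≤ 0, so result = 1
  ~(p1 -> ~p2): Gödel ¬ of 1 = 0 (operand ≠ 0)
  (~(p1 -> ~p2) | p2) = max(0, 0.5) = 0.5
  ((~(p1 -> ~p2) | p2) & p2) = min(0.5, 0.5) = 0.5
  (~p1 & ((~(p1 -> ~p2) | p2) & p2)) = min(1, 0.5) = 0.5
  (((p1 | ~p2) | p1) | (~p1 & ((~(p1 -> ~p2) | p2) & p2))) = max(0, 0.5) = 0.5
Checking all 9 assignments confirms none give a value below 0.50.

0.50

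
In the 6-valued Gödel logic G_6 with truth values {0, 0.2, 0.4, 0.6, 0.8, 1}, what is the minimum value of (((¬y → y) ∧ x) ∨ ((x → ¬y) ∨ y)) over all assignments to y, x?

The minimum is attained at y = 0.2, x = 0.2:
  ¬y: Gödel ¬ of 0.2 = 0 (operand ≠ 0)
  (¬y → y): 0 ≤ 0.2, so result = 1
  ((¬y → y) ∧ x) = min(1, 0.2) = 0.2
  ¬y: Gödel ¬ of 0.2 = 0 (operand ≠ 0)
  (x → ¬y): 0.2 > 0, so result = 0
  ((x → ¬y) ∨ y) = max(0, 0.2) = 0.2
  (((¬y → y) ∧ x) ∨ ((x → ¬y) ∨ y)) = max(0.2, 0.2) = 0.2
Checking all 36 assignments confirms none give a value below 0.20.

0.20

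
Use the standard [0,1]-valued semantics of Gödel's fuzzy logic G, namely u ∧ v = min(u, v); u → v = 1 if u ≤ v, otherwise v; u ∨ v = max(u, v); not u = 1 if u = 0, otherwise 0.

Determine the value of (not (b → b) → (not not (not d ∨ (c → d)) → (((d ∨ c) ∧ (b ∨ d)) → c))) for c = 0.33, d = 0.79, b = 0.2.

(b → b): 0.2 ≤ 0.2, so result = 1
not (b → b): Gödel ¬ of 1 = 0 (operand ≠ 0)
not d: Gödel ¬ of 0.79 = 0 (operand ≠ 0)
(c → d): 0.33 ≤ 0.79, so result = 1
(not d ∨ (c → d)) = max(0, 1) = 1
not (not d ∨ (c → d)): Gödel ¬ of 1 = 0 (operand ≠ 0)
not not (not d ∨ (c → d)): Gödel ¬ of 0 = 1 (operand is 0)
(d ∨ c) = max(0.79, 0.33) = 0.79
(b ∨ d) = max(0.2, 0.79) = 0.79
((d ∨ c) ∧ (b ∨ d)) = min(0.79, 0.79) = 0.79
(((d ∨ c) ∧ (b ∨ d)) → c): 0.79 > 0.33, so result = 0.33
(not not (not d ∨ (c → d)) → (((d ∨ c) ∧ (b ∨ d)) → c)): 1 > 0.33, so result = 0.33
(not (b → b) → (not not (not d ∨ (c → d)) → (((d ∨ c) ∧ (b ∨ d)) → c))): 0 ≤ 0.33, so result = 1

1.00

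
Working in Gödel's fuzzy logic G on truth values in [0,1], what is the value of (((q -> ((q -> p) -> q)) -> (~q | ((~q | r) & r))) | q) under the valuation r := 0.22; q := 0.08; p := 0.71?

(q -> p): 0.08 ≤ 0.71, so result = 1
((q -> p) -> q): 1 > 0.08, so result = 0.08
(q -> ((q -> p) -> q)): 0.08 ≤ 0.08, so result = 1
~q: Gödel ¬ of 0.08 = 0 (operand ≠ 0)
~q: Gödel ¬ of 0.08 = 0 (operand ≠ 0)
(~q | r) = max(0, 0.22) = 0.22
((~q | r) & r) = min(0.22, 0.22) = 0.22
(~q | ((~q | r) & r)) = max(0, 0.22) = 0.22
((q -> ((q -> p) -> q)) -> (~q | ((~q | r) & r))): 1 > 0.22, so result = 0.22
(((q -> ((q -> p) -> q)) -> (~q | ((~q | r) & r))) | q) = max(0.22, 0.08) = 0.22

0.22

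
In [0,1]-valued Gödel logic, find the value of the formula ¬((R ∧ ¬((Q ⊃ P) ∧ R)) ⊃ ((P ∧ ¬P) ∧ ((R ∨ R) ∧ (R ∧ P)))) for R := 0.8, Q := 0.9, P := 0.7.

(Q ⊃ P): 0.9 > 0.7, so result = 0.7
((Q ⊃ P) ∧ R) = min(0.7, 0.8) = 0.7
¬((Q ⊃ P) ∧ R): Gödel ¬ of 0.7 = 0 (operand ≠ 0)
(R ∧ ¬((Q ⊃ P) ∧ R)) = min(0.8, 0) = 0
¬P: Gödel ¬ of 0.7 = 0 (operand ≠ 0)
(P ∧ ¬P) = min(0.7, 0) = 0
(R ∨ R) = max(0.8, 0.8) = 0.8
(R ∧ P) = min(0.8, 0.7) = 0.7
((R ∨ R) ∧ (R ∧ P)) = min(0.8, 0.7) = 0.7
((P ∧ ¬P) ∧ ((R ∨ R) ∧ (R ∧ P))) = min(0, 0.7) = 0
((R ∧ ¬((Q ⊃ P) ∧ R)) ⊃ ((P ∧ ¬P) ∧ ((R ∨ R) ∧ (R ∧ P)))): 0 ≤ 0, so result = 1
¬((R ∧ ¬((Q ⊃ P) ∧ R)) ⊃ ((P ∧ ¬P) ∧ ((R ∨ R) ∧ (R ∧ P)))): Gödel ¬ of 1 = 0 (operand ≠ 0)

0.00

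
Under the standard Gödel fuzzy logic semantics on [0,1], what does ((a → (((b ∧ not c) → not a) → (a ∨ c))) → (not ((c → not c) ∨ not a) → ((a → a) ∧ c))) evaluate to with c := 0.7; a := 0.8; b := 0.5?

0.70

not c: Gödel ¬ of 0.7 = 0 (operand ≠ 0)
(b ∧ not c) = min(0.5, 0) = 0
not a: Gödel ¬ of 0.8 = 0 (operand ≠ 0)
((b ∧ not c) → not a): 0 ≤ 0, so result = 1
(a ∨ c) = max(0.8, 0.7) = 0.8
(((b ∧ not c) → not a) → (a ∨ c)): 1 > 0.8, so result = 0.8
(a → (((b ∧ not c) → not a) → (a ∨ c))): 0.8 ≤ 0.8, so result = 1
not c: Gödel ¬ of 0.7 = 0 (operand ≠ 0)
(c → not c): 0.7 > 0, so result = 0
not a: Gödel ¬ of 0.8 = 0 (operand ≠ 0)
((c → not c) ∨ not a) = max(0, 0) = 0
not ((c → not c) ∨ not a): Gödel ¬ of 0 = 1 (operand is 0)
(a → a): 0.8 ≤ 0.8, so result = 1
((a → a) ∧ c) = min(1, 0.7) = 0.7
(not ((c → not c) ∨ not a) → ((a → a) ∧ c)): 1 > 0.7, so result = 0.7
((a → (((b ∧ not c) → not a) → (a ∨ c))) → (not ((c → not c) ∨ not a) → ((a → a) ∧ c))): 1 > 0.7, so result = 0.7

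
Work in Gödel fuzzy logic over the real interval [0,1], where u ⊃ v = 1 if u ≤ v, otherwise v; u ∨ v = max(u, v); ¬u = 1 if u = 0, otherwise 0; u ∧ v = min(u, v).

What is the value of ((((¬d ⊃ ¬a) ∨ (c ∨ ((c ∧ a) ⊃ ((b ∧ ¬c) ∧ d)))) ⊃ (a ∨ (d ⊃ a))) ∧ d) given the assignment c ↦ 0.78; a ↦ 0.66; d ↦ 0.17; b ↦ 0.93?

¬d: Gödel ¬ of 0.17 = 0 (operand ≠ 0)
¬a: Gödel ¬ of 0.66 = 0 (operand ≠ 0)
(¬d ⊃ ¬a): 0 ≤ 0, so result = 1
(c ∧ a) = min(0.78, 0.66) = 0.66
¬c: Gödel ¬ of 0.78 = 0 (operand ≠ 0)
(b ∧ ¬c) = min(0.93, 0) = 0
((b ∧ ¬c) ∧ d) = min(0, 0.17) = 0
((c ∧ a) ⊃ ((b ∧ ¬c) ∧ d)): 0.66 > 0, so result = 0
(c ∨ ((c ∧ a) ⊃ ((b ∧ ¬c) ∧ d))) = max(0.78, 0) = 0.78
((¬d ⊃ ¬a) ∨ (c ∨ ((c ∧ a) ⊃ ((b ∧ ¬c) ∧ d)))) = max(1, 0.78) = 1
(d ⊃ a): 0.17 ≤ 0.66, so result = 1
(a ∨ (d ⊃ a)) = max(0.66, 1) = 1
(((¬d ⊃ ¬a) ∨ (c ∨ ((c ∧ a) ⊃ ((b ∧ ¬c) ∧ d)))) ⊃ (a ∨ (d ⊃ a))): 1 ≤ 1, so result = 1
((((¬d ⊃ ¬a) ∨ (c ∨ ((c ∧ a) ⊃ ((b ∧ ¬c) ∧ d)))) ⊃ (a ∨ (d ⊃ a))) ∧ d) = min(1, 0.17) = 0.17

0.17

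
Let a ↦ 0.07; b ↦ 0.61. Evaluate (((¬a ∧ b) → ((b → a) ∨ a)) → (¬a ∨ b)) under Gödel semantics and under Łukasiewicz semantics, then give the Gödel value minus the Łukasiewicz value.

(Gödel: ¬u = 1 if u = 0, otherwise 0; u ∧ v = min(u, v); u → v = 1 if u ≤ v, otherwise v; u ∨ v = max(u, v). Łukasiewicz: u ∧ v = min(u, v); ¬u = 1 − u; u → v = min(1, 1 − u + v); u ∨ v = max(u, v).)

Gödel evaluation:
  ¬a: Gödel ¬ of 0.07 = 0 (operand ≠ 0)
  (¬a ∧ b) = min(0, 0.61) = 0
  (b → a): 0.61 > 0.07, so result = 0.07
  ((b → a) ∨ a) = max(0.07, 0.07) = 0.07
  ((¬a ∧ b) → ((b → a) ∨ a)): 0 ≤ 0.07, so result = 1
  ¬a: Gödel ¬ of 0.07 = 0 (operand ≠ 0)
  (¬a ∨ b) = max(0, 0.61) = 0.61
  (((¬a ∧ b) → ((b → a) ∨ a)) → (¬a ∨ b)): 1 > 0.61, so result = 0.61
  Gödel value = 0.61
Łukasiewicz evaluation:
  ¬a: Łukasiewicz ¬ gives 1 − 0.07 = 0.93
  (¬a ∧ b) = min(0.93, 0.61) = 0.61
  (b → a): min(1, 1 − 0.61 + 0.07) = 0.46
  ((b → a) ∨ a) = max(0.46, 0.07) = 0.46
  ((¬a ∧ b) → ((b → a) ∨ a)): min(1, 1 − 0.61 + 0.46) = 0.85
  ¬a: Łukasiewicz ¬ gives 1 − 0.07 = 0.93
  (¬a ∨ b) = max(0.93, 0.61) = 0.93
  (((¬a ∧ b) → ((b → a) ∨ a)) → (¬a ∨ b)): min(1, 1 − 0.85 + 0.93) = 1
  Łukasiewicz value = 1
Difference: 0.61 − 1 = -0.39

-0.39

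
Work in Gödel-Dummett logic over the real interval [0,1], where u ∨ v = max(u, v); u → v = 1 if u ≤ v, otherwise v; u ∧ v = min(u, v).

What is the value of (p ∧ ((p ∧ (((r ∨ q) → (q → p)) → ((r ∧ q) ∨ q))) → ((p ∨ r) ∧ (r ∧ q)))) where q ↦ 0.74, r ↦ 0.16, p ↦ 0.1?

0.10

(r ∨ q) = max(0.16, 0.74) = 0.74
(q → p): 0.74 > 0.1, so result = 0.1
((r ∨ q) → (q → p)): 0.74 > 0.1, so result = 0.1
(r ∧ q) = min(0.16, 0.74) = 0.16
((r ∧ q) ∨ q) = max(0.16, 0.74) = 0.74
(((r ∨ q) → (q → p)) → ((r ∧ q) ∨ q)): 0.1 ≤ 0.74, so result = 1
(p ∧ (((r ∨ q) → (q → p)) → ((r ∧ q) ∨ q))) = min(0.1, 1) = 0.1
(p ∨ r) = max(0.1, 0.16) = 0.16
(r ∧ q) = min(0.16, 0.74) = 0.16
((p ∨ r) ∧ (r ∧ q)) = min(0.16, 0.16) = 0.16
((p ∧ (((r ∨ q) → (q → p)) → ((r ∧ q) ∨ q))) → ((p ∨ r) ∧ (r ∧ q))): 0.1 ≤ 0.16, so result = 1
(p ∧ ((p ∧ (((r ∨ q) → (q → p)) → ((r ∧ q) ∨ q))) → ((p ∨ r) ∧ (r ∧ q)))) = min(0.1, 1) = 0.1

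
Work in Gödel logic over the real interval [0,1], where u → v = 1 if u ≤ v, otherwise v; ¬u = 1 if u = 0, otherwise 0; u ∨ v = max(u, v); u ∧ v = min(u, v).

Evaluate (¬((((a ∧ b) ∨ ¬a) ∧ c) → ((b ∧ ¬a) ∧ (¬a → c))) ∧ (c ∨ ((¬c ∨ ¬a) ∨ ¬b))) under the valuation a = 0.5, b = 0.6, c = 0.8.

0.80

(a ∧ b) = min(0.5, 0.6) = 0.5
¬a: Gödel ¬ of 0.5 = 0 (operand ≠ 0)
((a ∧ b) ∨ ¬a) = max(0.5, 0) = 0.5
(((a ∧ b) ∨ ¬a) ∧ c) = min(0.5, 0.8) = 0.5
¬a: Gödel ¬ of 0.5 = 0 (operand ≠ 0)
(b ∧ ¬a) = min(0.6, 0) = 0
¬a: Gödel ¬ of 0.5 = 0 (operand ≠ 0)
(¬a → c): 0 ≤ 0.8, so result = 1
((b ∧ ¬a) ∧ (¬a → c)) = min(0, 1) = 0
((((a ∧ b) ∨ ¬a) ∧ c) → ((b ∧ ¬a) ∧ (¬a → c))): 0.5 > 0, so result = 0
¬((((a ∧ b) ∨ ¬a) ∧ c) → ((b ∧ ¬a) ∧ (¬a → c))): Gödel ¬ of 0 = 1 (operand is 0)
¬c: Gödel ¬ of 0.8 = 0 (operand ≠ 0)
¬a: Gödel ¬ of 0.5 = 0 (operand ≠ 0)
(¬c ∨ ¬a) = max(0, 0) = 0
¬b: Gödel ¬ of 0.6 = 0 (operand ≠ 0)
((¬c ∨ ¬a) ∨ ¬b) = max(0, 0) = 0
(c ∨ ((¬c ∨ ¬a) ∨ ¬b)) = max(0.8, 0) = 0.8
(¬((((a ∧ b) ∨ ¬a) ∧ c) → ((b ∧ ¬a) ∧ (¬a → c))) ∧ (c ∨ ((¬c ∨ ¬a) ∨ ¬b))) = min(1, 0.8) = 0.8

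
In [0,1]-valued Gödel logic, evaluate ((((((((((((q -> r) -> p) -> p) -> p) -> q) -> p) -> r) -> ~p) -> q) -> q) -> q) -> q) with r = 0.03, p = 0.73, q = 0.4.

0.40

(q -> r): 0.4 > 0.03, so result = 0.03
((q -> r) -> p): 0.03 ≤ 0.73, so result = 1
(((q -> r) -> p) -> p): 1 > 0.73, so result = 0.73
((((q -> r) -> p) -> p) -> p): 0.73 ≤ 0.73, so result = 1
(((((q -> r) -> p) -> p) -> p) -> q): 1 > 0.4, so result = 0.4
((((((q -> r) -> p) -> p) -> p) -> q) -> p): 0.4 ≤ 0.73, so result = 1
(((((((q -> r) -> p) -> p) -> p) -> q) -> p) -> r): 1 > 0.03, so result = 0.03
~p: Gödel ¬ of 0.73 = 0 (operand ≠ 0)
((((((((q -> r) -> p) -> p) -> p) -> q) -> p) -> r) -> ~p): 0.03 > 0, so result = 0
(((((((((q -> r) -> p) -> p) -> p) -> q) -> p) -> r) -> ~p) -> q): 0 ≤ 0.4, so result = 1
((((((((((q -> r) -> p) -> p) -> p) -> q) -> p) -> r) -> ~p) -> q) -> q): 1 > 0.4, so result = 0.4
(((((((((((q -> r) -> p) -> p) -> p) -> q) -> p) -> r) -> ~p) -> q) -> q) -> q): 0.4 ≤ 0.4, so result = 1
((((((((((((q -> r) -> p) -> p) -> p) -> q) -> p) -> r) -> ~p) -> q) -> q) -> q) -> q): 1 > 0.4, so result = 0.4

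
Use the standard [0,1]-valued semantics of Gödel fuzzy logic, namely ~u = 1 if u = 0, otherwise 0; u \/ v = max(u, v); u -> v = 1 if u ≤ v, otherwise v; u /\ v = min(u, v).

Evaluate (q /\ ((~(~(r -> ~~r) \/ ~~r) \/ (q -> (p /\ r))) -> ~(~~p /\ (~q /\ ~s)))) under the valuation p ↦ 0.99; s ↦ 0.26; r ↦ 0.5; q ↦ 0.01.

0.01

~r: Gödel ¬ of 0.5 = 0 (operand ≠ 0)
~~r: Gödel ¬ of 0 = 1 (operand is 0)
(r -> ~~r): 0.5 ≤ 1, so result = 1
~(r -> ~~r): Gödel ¬ of 1 = 0 (operand ≠ 0)
~r: Gödel ¬ of 0.5 = 0 (operand ≠ 0)
~~r: Gödel ¬ of 0 = 1 (operand is 0)
(~(r -> ~~r) \/ ~~r) = max(0, 1) = 1
~(~(r -> ~~r) \/ ~~r): Gödel ¬ of 1 = 0 (operand ≠ 0)
(p /\ r) = min(0.99, 0.5) = 0.5
(q -> (p /\ r)): 0.01 ≤ 0.5, so result = 1
(~(~(r -> ~~r) \/ ~~r) \/ (q -> (p /\ r))) = max(0, 1) = 1
~p: Gödel ¬ of 0.99 = 0 (operand ≠ 0)
~~p: Gödel ¬ of 0 = 1 (operand is 0)
~q: Gödel ¬ of 0.01 = 0 (operand ≠ 0)
~s: Gödel ¬ of 0.26 = 0 (operand ≠ 0)
(~q /\ ~s) = min(0, 0) = 0
(~~p /\ (~q /\ ~s)) = min(1, 0) = 0
~(~~p /\ (~q /\ ~s)): Gödel ¬ of 0 = 1 (operand is 0)
((~(~(r -> ~~r) \/ ~~r) \/ (q -> (p /\ r))) -> ~(~~p /\ (~q /\ ~s))): 1 ≤ 1, so result = 1
(q /\ ((~(~(r -> ~~r) \/ ~~r) \/ (q -> (p /\ r))) -> ~(~~p /\ (~q /\ ~s)))) = min(0.01, 1) = 0.01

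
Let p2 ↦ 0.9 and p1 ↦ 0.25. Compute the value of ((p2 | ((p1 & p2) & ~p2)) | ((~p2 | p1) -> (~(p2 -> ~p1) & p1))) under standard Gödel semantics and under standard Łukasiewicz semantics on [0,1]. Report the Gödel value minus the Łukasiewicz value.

0.10

Gödel evaluation:
  (p1 & p2) = min(0.25, 0.9) = 0.25
  ~p2: Gödel ¬ of 0.9 = 0 (operand ≠ 0)
  ((p1 & p2) & ~p2) = min(0.25, 0) = 0
  (p2 | ((p1 & p2) & ~p2)) = max(0.9, 0) = 0.9
  ~p2: Gödel ¬ of 0.9 = 0 (operand ≠ 0)
  (~p2 | p1) = max(0, 0.25) = 0.25
  ~p1: Gödel ¬ of 0.25 = 0 (operand ≠ 0)
  (p2 -> ~p1): 0.9 > 0, so result = 0
  ~(p2 -> ~p1): Gödel ¬ of 0 = 1 (operand is 0)
  (~(p2 -> ~p1) & p1) = min(1, 0.25) = 0.25
  ((~p2 | p1) -> (~(p2 -> ~p1) & p1)): 0.25 ≤ 0.25, so result = 1
  ((p2 | ((p1 & p2) & ~p2)) | ((~p2 | p1) -> (~(p2 -> ~p1) & p1))) = max(0.9, 1) = 1
  Gödel value = 1
Łukasiewicz evaluation:
  (p1 & p2) = min(0.25, 0.9) = 0.25
  ~p2: Łukasiewicz ¬ gives 1 − 0.9 = 0.1
  ((p1 & p2) & ~p2) = min(0.25, 0.1) = 0.1
  (p2 | ((p1 & p2) & ~p2)) = max(0.9, 0.1) = 0.9
  ~p2: Łukasiewicz ¬ gives 1 − 0.9 = 0.1
  (~p2 | p1) = max(0.1, 0.25) = 0.25
  ~p1: Łukasiewicz ¬ gives 1 − 0.25 = 0.75
  (p2 -> ~p1): min(1, 1 − 0.9 + 0.75) = 0.85
  ~(p2 -> ~p1): Łukasiewicz ¬ gives 1 − 0.85 = 0.15
  (~(p2 -> ~p1) & p1) = min(0.15, 0.25) = 0.15
  ((~p2 | p1) -> (~(p2 -> ~p1) & p1)): min(1, 1 − 0.25 + 0.15) = 0.9
  ((p2 | ((p1 & p2) & ~p2)) | ((~p2 | p1) -> (~(p2 -> ~p1) & p1))) = max(0.9, 0.9) = 0.9
  Łukasiewicz value = 0.9
Difference: 1 − 0.9 = 0.10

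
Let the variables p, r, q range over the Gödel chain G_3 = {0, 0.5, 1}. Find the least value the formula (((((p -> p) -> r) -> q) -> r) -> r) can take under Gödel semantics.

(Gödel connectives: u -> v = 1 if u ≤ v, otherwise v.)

The minimum is attained at p = 0, r = 0.5, q = 0:
  (p -> p): 0 ≤ 0, so result = 1
  ((p -> p) -> r): 1 > 0.5, so result = 0.5
  (((p -> p) -> r) -> q): 0.5 > 0, so result = 0
  ((((p -> p) -> r) -> q) -> r): 0 ≤ 0.5, so result = 1
  (((((p -> p) -> r) -> q) -> r) -> r): 1 > 0.5, so result = 0.5
Checking all 27 assignments confirms none give a value below 0.50.

0.50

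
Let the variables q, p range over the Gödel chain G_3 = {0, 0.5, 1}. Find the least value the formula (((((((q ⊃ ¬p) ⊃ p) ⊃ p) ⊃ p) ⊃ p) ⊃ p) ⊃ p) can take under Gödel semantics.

0.50

The minimum is attained at q = 0.5, p = 0.5:
  ¬p: Gödel ¬ of 0.5 = 0 (operand ≠ 0)
  (q ⊃ ¬p): 0.5 > 0, so result = 0
  ((q ⊃ ¬p) ⊃ p): 0 ≤ 0.5, so result = 1
  (((q ⊃ ¬p) ⊃ p) ⊃ p): 1 > 0.5, so result = 0.5
  ((((q ⊃ ¬p) ⊃ p) ⊃ p) ⊃ p): 0.5 ≤ 0.5, so result = 1
  (((((q ⊃ ¬p) ⊃ p) ⊃ p) ⊃ p) ⊃ p): 1 > 0.5, so result = 0.5
  ((((((q ⊃ ¬p) ⊃ p) ⊃ p) ⊃ p) ⊃ p) ⊃ p): 0.5 ≤ 0.5, so result = 1
  (((((((q ⊃ ¬p) ⊃ p) ⊃ p) ⊃ p) ⊃ p) ⊃ p) ⊃ p): 1 > 0.5, so result = 0.5
Checking all 9 assignments confirms none give a value below 0.50.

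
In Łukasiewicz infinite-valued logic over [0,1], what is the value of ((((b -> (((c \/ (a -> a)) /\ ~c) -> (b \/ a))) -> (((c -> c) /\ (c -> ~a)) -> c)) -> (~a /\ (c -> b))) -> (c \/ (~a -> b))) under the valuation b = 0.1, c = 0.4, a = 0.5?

(a -> a): min(1, 1 − 0.5 + 0.5) = 1
(c \/ (a -> a)) = max(0.4, 1) = 1
~c: Łukasiewicz ¬ gives 1 − 0.4 = 0.6
((c \/ (a -> a)) /\ ~c) = min(1, 0.6) = 0.6
(b \/ a) = max(0.1, 0.5) = 0.5
(((c \/ (a -> a)) /\ ~c) -> (b \/ a)): min(1, 1 − 0.6 + 0.5) = 0.9
(b -> (((c \/ (a -> a)) /\ ~c) -> (b \/ a))): min(1, 1 − 0.1 + 0.9) = 1
(c -> c): min(1, 1 − 0.4 + 0.4) = 1
~a: Łukasiewicz ¬ gives 1 − 0.5 = 0.5
(c -> ~a): min(1, 1 − 0.4 + 0.5) = 1
((c -> c) /\ (c -> ~a)) = min(1, 1) = 1
(((c -> c) /\ (c -> ~a)) -> c): min(1, 1 − 1 + 0.4) = 0.4
((b -> (((c \/ (a -> a)) /\ ~c) -> (b \/ a))) -> (((c -> c) /\ (c -> ~a)) -> c)): min(1, 1 − 1 + 0.4) = 0.4
~a: Łukasiewicz ¬ gives 1 − 0.5 = 0.5
(c -> b): min(1, 1 − 0.4 + 0.1) = 0.7
(~a /\ (c -> b)) = min(0.5, 0.7) = 0.5
(((b -> (((c \/ (a -> a)) /\ ~c) -> (b \/ a))) -> (((c -> c) /\ (c -> ~a)) -> c)) -> (~a /\ (c -> b))): min(1, 1 − 0.4 + 0.5) = 1
~a: Łukasiewicz ¬ gives 1 − 0.5 = 0.5
(~a -> b): min(1, 1 − 0.5 + 0.1) = 0.6
(c \/ (~a -> b)) = max(0.4, 0.6) = 0.6
((((b -> (((c \/ (a -> a)) /\ ~c) -> (b \/ a))) -> (((c -> c) /\ (c -> ~a)) -> c)) -> (~a /\ (c -> b))) -> (c \/ (~a -> b))): min(1, 1 − 1 + 0.6) = 0.6

0.60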